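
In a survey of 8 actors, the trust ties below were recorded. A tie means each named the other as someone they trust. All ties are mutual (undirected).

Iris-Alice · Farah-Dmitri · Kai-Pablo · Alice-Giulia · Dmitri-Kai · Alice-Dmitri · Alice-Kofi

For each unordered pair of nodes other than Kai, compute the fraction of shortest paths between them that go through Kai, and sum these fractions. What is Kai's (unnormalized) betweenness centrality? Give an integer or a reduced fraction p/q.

Pairs whose geodesics pass through Kai — Kofi–Pablo: 1; Giulia–Pablo: 1; Pablo–Farah: 1; Pablo–Alice: 1; Pablo–Dmitri: 1; Pablo–Iris: 1.
All other pairs contribute 0.
Summing the contributions gives betweenness(Kai) = 6.

6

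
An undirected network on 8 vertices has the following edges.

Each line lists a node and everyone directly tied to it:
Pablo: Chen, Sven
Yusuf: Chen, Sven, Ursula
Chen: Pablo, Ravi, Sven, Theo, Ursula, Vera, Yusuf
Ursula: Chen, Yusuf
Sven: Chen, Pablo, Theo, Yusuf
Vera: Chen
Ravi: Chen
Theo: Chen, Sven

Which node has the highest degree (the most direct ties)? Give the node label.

Degrees — Chen:7, Pablo:2, Ravi:1, Sven:4, Theo:2, Ursula:2, Vera:1, Yusuf:3.
The maximum is 7, attained only by Chen.

Chen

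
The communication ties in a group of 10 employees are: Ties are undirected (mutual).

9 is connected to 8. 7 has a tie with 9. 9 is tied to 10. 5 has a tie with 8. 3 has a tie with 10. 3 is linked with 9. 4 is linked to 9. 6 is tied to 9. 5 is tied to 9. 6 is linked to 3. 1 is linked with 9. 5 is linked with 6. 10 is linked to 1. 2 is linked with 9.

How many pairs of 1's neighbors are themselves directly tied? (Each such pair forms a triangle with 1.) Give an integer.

1

1's neighbors: 9 and 10.
Neighbor pairs that are themselves tied: 1–9–10. Each forms one triangle with 1, for 1 in total.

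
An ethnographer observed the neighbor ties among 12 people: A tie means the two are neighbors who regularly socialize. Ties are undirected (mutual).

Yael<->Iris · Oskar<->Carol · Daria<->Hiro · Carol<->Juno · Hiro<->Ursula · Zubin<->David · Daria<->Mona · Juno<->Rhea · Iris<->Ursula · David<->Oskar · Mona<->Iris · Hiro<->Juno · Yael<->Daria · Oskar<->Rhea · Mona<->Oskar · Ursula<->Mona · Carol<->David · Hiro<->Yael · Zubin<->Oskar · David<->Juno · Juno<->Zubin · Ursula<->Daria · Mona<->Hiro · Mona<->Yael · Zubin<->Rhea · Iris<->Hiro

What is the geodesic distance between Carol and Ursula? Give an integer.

One shortest route is Carol – Juno – Hiro – Ursula, which uses 3 edges, and at distance 2 from Carol we only reach {Hiro, Mona, Rhea, Zubin}, which does not include Ursula. So d(Carol,Ursula) = 3.

3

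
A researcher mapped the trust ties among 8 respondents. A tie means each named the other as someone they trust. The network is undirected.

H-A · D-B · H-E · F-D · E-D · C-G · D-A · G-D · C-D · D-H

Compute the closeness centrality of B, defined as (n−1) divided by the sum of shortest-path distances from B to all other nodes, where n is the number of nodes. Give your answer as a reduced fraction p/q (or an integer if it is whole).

7/13

Distances from B: A:2, C:2, D:1, E:2, F:2, G:2, H:2. Sum = 13.
n = 8, so closeness = 7/13.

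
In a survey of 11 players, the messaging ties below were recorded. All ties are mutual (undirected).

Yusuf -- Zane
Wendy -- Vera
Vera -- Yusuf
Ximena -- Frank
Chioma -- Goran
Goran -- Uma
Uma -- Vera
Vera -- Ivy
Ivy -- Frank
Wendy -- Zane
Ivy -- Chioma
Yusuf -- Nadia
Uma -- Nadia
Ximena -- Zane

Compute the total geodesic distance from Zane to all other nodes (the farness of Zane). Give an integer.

Distances from Zane: Chioma:4, Frank:2, Goran:4, Ivy:3, Nadia:2, Uma:3, Vera:2, Wendy:1, Ximena:1, Yusuf:1.
Sum = 4 + 2 + 4 + 3 + 2 + 3 + 2 + 1 + 1 + 1 = 23.

23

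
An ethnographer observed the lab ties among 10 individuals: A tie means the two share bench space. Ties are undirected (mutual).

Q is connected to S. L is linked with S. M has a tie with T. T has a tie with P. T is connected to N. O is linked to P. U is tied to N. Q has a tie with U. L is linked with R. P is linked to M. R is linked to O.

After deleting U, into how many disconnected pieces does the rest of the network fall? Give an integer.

U's neighbors (N and Q) remain reachable from one another through other ties, so the rest of the network stays in one piece.

1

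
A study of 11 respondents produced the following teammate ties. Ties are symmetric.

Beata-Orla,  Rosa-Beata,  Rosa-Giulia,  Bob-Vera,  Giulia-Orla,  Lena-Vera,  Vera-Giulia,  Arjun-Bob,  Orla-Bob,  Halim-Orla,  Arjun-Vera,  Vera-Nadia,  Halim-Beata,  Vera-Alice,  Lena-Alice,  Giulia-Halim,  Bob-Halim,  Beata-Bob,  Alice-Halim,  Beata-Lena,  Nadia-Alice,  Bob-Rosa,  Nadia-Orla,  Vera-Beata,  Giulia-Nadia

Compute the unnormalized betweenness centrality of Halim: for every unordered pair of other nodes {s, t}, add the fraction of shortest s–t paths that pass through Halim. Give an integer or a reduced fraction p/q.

61/24

Pairs whose geodesics pass through Halim — Giulia–Bob: 1/4; Giulia–Alice: 1/3; Giulia–Beata: 1/4; Bob–Alice: 1/2; Rosa–Alice: 3/8; Orla–Alice: 1/2; Alice–Beata: 1/3.
All other pairs contribute 0.
Summing the contributions gives betweenness(Halim) = 61/24.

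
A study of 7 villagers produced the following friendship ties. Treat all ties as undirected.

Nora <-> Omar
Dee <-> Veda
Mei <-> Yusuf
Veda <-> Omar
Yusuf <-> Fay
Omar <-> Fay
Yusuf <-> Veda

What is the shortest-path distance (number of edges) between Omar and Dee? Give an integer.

2

One shortest route is Omar – Veda – Dee, which uses 2 edges, and Omar and Dee are not directly tied, so nothing shorter exists. So d(Omar,Dee) = 2.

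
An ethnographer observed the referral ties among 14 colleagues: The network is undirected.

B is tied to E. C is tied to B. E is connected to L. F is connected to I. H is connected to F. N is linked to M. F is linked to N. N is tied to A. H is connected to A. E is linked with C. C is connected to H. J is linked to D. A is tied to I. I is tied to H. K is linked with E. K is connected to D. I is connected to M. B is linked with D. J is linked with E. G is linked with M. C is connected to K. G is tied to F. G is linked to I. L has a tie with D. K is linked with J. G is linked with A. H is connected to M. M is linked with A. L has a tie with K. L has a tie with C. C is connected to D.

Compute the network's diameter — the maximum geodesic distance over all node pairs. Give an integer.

5

Eccentricity of each node (its greatest distance to any other): A:4, B:4, C:3, D:4, E:4, F:4, G:5, H:3, I:4, J:5, K:4, L:4, M:4, N:5.
The maximum eccentricity is 5, realized for instance by the pair J–N via J – D – C – H – M – N. So the diameter is 5.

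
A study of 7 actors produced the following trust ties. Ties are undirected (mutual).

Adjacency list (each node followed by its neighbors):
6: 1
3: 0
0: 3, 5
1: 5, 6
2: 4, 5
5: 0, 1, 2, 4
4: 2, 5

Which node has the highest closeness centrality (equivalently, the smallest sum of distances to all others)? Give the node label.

Farness (sum of distances to all others) for each node — 0:11, 1:11, 2:12, 3:16, 4:12, 5:8, 6:16.
The smallest farness is 8, for 5, so 5 has the highest closeness.

5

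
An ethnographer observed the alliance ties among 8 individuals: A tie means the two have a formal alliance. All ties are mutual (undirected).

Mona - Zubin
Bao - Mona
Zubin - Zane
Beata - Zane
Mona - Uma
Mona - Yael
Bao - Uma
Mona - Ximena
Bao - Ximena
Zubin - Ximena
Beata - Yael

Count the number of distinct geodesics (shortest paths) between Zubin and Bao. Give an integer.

The shortest distance is 2. The length-2 paths are: Zubin–Ximena–Bao; Zubin–Mona–Bao.
That gives 2 distinct shortest paths.

2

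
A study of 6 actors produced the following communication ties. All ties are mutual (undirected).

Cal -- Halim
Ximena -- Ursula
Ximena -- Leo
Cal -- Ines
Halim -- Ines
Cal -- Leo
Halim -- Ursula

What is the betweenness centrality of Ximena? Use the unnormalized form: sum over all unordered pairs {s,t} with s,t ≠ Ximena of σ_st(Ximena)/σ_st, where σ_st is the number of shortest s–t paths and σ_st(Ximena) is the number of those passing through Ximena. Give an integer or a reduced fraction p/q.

Pairs whose geodesics pass through Ximena — Ursula–Leo: 1.
All other pairs contribute 0.
Summing the contributions gives betweenness(Ximena) = 1.

1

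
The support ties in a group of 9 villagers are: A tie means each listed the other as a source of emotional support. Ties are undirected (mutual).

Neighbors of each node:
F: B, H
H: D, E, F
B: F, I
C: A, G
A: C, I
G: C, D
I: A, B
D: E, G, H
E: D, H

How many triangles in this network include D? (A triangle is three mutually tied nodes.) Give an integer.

D's neighbors: E, G, and H.
Neighbor pairs that are themselves tied: D–E–H. Each forms one triangle with D, for 1 in total.

1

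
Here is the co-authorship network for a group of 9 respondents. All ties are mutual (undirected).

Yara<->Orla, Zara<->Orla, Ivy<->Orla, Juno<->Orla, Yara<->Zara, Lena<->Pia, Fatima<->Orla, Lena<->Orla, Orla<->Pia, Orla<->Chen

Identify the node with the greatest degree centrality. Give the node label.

Orla

Degrees — Chen:1, Fatima:1, Ivy:1, Juno:1, Lena:2, Orla:8, Pia:2, Yara:2, Zara:2.
The maximum is 8, attained only by Orla.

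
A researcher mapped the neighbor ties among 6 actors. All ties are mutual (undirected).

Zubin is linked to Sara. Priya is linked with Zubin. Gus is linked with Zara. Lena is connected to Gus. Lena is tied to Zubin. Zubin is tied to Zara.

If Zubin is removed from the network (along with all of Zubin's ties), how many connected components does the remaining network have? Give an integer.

Without Zubin, the remaining ties split the others into: {Priya}; {Gus, Lena, Zara}; {Sara}.
That's 3 separate components.

3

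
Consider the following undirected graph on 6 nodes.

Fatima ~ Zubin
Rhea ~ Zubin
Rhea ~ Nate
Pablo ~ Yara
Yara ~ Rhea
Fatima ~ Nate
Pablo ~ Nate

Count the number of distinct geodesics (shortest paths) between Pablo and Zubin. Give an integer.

3

The shortest distance is 3. The length-3 paths are: Pablo–Nate–Fatima–Zubin; Pablo–Nate–Rhea–Zubin; Pablo–Yara–Rhea–Zubin.
That gives 3 distinct shortest paths.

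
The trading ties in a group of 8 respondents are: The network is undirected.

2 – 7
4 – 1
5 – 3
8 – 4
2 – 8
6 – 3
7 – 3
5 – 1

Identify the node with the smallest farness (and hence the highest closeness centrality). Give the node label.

3

Farness (sum of distances to all others) for each node — 1:15, 2:15, 3:13, 4:16, 5:14, 6:19, 7:14, 8:16.
The smallest farness is 13, for 3, so 3 has the highest closeness.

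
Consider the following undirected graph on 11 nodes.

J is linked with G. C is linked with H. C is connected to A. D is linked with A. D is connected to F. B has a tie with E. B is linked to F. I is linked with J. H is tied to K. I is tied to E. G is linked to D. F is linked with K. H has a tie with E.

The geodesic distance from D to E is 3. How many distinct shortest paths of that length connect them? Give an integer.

The shortest distance is 3, and the only length-3 path is D–F–B–E. So there is exactly 1 shortest path.

1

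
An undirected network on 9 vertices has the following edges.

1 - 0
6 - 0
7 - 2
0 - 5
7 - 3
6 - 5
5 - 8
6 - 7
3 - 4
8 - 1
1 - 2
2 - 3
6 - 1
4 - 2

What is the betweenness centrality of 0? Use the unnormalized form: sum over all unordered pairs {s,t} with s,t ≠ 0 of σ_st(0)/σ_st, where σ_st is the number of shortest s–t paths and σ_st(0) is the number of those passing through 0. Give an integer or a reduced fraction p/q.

Pairs whose geodesics pass through 0 — 5–1: 1/3; 5–2: 1/4; 5–4: 1/5.
All other pairs contribute 0.
Summing the contributions gives betweenness(0) = 47/60.

47/60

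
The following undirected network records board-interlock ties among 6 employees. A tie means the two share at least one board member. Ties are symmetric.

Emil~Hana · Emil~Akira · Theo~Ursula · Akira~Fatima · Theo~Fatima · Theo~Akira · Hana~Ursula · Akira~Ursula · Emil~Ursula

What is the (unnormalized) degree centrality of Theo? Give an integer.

3

Theo is directly tied to Akira, Fatima, and Ursula. That is 3 neighbors, so the degree of Theo is 3.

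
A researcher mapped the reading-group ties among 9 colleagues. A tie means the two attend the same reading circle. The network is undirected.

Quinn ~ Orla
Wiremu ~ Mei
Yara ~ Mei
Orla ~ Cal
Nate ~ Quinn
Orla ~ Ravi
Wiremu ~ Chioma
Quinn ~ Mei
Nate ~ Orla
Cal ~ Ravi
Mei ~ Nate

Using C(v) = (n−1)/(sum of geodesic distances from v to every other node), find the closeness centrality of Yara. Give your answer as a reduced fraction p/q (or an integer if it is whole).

8/21

Distances from Yara: Cal:4, Chioma:3, Mei:1, Nate:2, Orla:3, Quinn:2, Ravi:4, Wiremu:2. Sum = 21.
n = 9, so closeness = 8/21.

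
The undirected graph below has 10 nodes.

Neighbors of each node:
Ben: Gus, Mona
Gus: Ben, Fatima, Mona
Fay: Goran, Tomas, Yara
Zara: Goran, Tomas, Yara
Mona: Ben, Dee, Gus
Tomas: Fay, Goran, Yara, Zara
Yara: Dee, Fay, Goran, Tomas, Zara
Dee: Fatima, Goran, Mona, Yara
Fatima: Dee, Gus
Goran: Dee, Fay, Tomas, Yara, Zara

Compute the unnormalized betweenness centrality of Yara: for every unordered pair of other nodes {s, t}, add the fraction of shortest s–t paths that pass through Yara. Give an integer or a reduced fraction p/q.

47/6

Pairs whose geodesics pass through Yara — Dee–Zara: 1/2; Dee–Tomas: 1/2; Dee–Fay: 1/2; Mona–Zara: 1/2; Mona–Tomas: 1/2; Mona–Fay: 1/2; Fatima–Zara: 1/2; Fatima–Tomas: 1/2; Fatima–Fay: 1/2; Gus–Zara: 2/4; Gus–Tomas: 2/4; Gus–Fay: 2/4; Ben–Zara: 1/2; Ben–Tomas: 1/2 … (+2 more pairs).
All other pairs contribute 0.
Summing the contributions gives betweenness(Yara) = 47/6.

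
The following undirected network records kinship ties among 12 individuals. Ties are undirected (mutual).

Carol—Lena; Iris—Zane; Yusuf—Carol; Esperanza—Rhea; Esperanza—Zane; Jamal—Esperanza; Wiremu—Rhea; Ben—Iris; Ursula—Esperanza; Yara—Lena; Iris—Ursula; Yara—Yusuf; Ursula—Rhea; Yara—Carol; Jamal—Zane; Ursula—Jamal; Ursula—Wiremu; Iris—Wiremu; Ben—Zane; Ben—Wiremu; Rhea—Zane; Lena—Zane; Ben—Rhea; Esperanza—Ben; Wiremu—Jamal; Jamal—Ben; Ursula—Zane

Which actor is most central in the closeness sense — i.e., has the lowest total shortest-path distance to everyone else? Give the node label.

Farness (sum of distances to all others) for each node — Ben:20, Carol:27, Esperanza:21, Iris:22, Jamal:21, Lena:20, Rhea:21, Ursula:20, Wiremu:25, Yara:27, Yusuf:36, Zane:16.
The smallest farness is 16, for Zane, so Zane has the highest closeness.

Zane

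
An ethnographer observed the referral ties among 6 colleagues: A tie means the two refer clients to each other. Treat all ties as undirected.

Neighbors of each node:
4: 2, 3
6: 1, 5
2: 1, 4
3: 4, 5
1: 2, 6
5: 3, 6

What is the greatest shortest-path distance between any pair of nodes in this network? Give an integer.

3

Eccentricity of each node (its greatest distance to any other): 1:3, 2:3, 3:3, 4:3, 5:3, 6:3.
The maximum eccentricity is 3, realized for instance by the pair 2–5 via 2 – 1 – 6 – 5. So the diameter is 3.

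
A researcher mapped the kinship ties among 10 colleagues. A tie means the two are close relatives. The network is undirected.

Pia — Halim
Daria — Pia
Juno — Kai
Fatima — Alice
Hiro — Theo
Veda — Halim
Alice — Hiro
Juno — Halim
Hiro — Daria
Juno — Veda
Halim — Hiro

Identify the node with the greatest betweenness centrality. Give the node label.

Unnormalized betweenness of each node: Alice:8, Daria:2, Fatima:0, Halim:20, Hiro:22, Juno:8, Kai:0, Pia:2, Theo:0, Veda:0.
Hiro has the largest value, 22, making it the main broker — the node through which the most shortest paths run.

Hiro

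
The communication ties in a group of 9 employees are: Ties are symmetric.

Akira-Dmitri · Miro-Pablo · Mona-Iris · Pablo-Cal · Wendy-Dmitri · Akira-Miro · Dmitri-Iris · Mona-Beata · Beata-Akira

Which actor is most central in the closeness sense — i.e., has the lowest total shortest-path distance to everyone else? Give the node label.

Akira

Farness (sum of distances to all others) for each node — Akira:14, Beata:18, Cal:29, Dmitri:16, Iris:20, Miro:17, Mona:21, Pablo:22, Wendy:23.
The smallest farness is 14, for Akira, so Akira has the highest closeness.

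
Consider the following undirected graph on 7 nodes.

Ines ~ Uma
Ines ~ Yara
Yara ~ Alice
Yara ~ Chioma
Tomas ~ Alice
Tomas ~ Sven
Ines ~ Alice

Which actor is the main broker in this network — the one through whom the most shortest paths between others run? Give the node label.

Unnormalized betweenness of each node: Alice:8, Chioma:0, Ines:5, Sven:0, Tomas:5, Uma:0, Yara:5.
Alice has the largest value, 8, making it the main broker — the node through which the most shortest paths run.

Alice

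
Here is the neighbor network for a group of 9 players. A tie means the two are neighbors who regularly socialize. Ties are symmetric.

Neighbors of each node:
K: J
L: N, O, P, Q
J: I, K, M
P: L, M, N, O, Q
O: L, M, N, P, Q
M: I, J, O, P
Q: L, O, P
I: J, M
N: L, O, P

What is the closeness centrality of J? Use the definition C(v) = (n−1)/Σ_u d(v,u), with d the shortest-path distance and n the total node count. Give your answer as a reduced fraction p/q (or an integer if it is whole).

1/2

Distances from J: I:1, K:1, L:3, M:1, N:3, O:2, P:2, Q:3. Sum = 16.
n = 9, so closeness = 8/16 = 1/2.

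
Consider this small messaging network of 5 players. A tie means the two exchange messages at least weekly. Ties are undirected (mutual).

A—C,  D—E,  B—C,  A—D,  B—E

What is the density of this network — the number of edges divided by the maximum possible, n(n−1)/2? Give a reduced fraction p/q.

There are 5 edges and 5 nodes, so the maximum possible is C(5,2) = 10.
Density = 5/10 = 1/2.

1/2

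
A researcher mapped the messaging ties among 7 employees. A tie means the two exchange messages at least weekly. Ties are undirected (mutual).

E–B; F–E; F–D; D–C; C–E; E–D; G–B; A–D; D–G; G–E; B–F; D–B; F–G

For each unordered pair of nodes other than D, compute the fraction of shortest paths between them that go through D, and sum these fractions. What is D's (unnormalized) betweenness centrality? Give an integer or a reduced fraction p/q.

13/2

Pairs whose geodesics pass through D — E–A: 1; A–C: 1; A–G: 1; A–B: 1; A–F: 1; C–G: 1/2; C–B: 1/2; C–F: 1/2.
All other pairs contribute 0.
Summing the contributions gives betweenness(D) = 13/2.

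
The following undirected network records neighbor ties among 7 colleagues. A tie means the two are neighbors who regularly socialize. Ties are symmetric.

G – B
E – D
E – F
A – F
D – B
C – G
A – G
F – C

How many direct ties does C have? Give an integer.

2

C is directly tied to F and G. That is 2 neighbors, so the degree of C is 2.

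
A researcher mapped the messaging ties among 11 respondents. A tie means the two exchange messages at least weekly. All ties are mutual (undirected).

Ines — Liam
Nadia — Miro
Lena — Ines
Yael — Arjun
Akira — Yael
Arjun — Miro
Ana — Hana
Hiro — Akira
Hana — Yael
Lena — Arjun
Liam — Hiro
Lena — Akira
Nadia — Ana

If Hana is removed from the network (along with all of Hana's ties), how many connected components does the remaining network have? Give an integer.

Hana's neighbors (Ana and Yael) remain reachable from one another through other ties, so the rest of the network stays in one piece.

1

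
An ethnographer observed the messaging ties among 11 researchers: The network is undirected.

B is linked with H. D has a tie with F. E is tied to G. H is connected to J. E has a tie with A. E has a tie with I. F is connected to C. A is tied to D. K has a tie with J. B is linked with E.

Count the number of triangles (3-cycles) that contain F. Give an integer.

F's neighbors are C and D, but none of them are tied to each other, so no triangle contains F.

0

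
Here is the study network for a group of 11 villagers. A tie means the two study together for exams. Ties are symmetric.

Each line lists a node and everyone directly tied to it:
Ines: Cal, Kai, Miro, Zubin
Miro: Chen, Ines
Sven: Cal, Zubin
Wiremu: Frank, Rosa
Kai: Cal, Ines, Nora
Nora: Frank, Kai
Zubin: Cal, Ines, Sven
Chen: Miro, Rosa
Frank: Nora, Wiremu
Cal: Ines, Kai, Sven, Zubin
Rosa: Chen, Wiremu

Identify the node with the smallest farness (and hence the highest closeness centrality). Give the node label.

Farness (sum of distances to all others) for each node — Cal:22, Chen:26, Frank:27, Ines:20, Kai:21, Miro:23, Nora:24, Rosa:29, Sven:30, Wiremu:30, Zubin:26.
The smallest farness is 20, for Ines, so Ines has the highest closeness.

Ines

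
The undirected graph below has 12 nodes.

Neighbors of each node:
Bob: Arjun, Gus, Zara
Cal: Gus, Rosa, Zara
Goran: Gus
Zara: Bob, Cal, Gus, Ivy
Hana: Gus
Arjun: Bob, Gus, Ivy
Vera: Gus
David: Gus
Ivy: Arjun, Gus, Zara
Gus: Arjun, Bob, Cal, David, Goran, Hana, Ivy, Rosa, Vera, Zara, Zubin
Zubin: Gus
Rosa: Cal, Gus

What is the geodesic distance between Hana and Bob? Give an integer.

2

One shortest route is Hana – Gus – Bob, which uses 2 edges, and Hana and Bob are not directly tied, so nothing shorter exists. So d(Hana,Bob) = 2.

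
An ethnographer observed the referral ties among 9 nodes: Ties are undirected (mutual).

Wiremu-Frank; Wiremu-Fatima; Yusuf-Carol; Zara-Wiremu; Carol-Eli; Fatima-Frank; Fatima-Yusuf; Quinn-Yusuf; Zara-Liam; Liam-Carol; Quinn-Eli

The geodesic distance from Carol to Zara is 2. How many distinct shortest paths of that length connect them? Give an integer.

The shortest distance is 2, and the only length-2 path is Carol–Liam–Zara. So there is exactly 1 shortest path.

1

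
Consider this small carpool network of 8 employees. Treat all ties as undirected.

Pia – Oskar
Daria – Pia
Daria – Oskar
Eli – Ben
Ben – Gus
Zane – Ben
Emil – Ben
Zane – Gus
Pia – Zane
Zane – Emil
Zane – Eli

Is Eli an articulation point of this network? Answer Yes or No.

Even without Eli, every remaining node can still reach every other (the residual graph is connected), so Eli is not a cut vertex.

No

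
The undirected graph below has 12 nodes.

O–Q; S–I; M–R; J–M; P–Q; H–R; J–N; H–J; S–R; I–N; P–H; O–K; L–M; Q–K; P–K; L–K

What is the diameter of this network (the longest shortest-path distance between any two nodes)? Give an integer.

6

Eccentricity of each node (its greatest distance to any other): H:3, I:6, J:4, K:5, L:4, M:3, N:5, O:6, P:4, Q:5, R:4, S:5.
The maximum eccentricity is 6, realized for instance by the pair O–I via O – Q – P – H – J – N – I. So the diameter is 6.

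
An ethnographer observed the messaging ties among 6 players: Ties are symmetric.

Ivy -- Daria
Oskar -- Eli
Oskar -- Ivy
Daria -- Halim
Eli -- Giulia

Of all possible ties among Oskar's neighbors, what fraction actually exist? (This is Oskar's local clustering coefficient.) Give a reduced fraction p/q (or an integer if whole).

Oskar's neighbors: Eli and Ivy (k = 2).
Possible neighbor pairs: C(2,2) = 1. Edges among them: none → e = 0.
Clustering(Oskar) = 0/1.

0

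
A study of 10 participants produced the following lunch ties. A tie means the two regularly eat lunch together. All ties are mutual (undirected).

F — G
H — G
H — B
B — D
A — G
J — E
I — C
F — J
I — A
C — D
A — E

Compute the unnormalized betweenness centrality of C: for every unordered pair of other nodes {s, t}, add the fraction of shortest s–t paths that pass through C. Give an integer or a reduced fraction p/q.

9/2

Pairs whose geodesics pass through C — B–I: 1; J–D: 1/2; E–D: 1; A–D: 1; I–D: 1.
All other pairs contribute 0.
Summing the contributions gives betweenness(C) = 9/2.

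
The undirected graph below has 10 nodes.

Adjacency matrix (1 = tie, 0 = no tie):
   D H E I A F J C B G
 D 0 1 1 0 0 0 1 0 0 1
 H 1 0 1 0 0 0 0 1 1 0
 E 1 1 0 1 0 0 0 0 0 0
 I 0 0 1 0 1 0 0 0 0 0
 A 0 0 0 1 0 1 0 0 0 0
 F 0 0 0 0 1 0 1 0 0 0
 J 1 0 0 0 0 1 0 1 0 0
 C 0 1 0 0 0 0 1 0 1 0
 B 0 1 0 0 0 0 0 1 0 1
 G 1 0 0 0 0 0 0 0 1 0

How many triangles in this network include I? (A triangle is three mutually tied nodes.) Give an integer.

0

I's neighbors are A and E, but none of them are tied to each other, so no triangle contains I.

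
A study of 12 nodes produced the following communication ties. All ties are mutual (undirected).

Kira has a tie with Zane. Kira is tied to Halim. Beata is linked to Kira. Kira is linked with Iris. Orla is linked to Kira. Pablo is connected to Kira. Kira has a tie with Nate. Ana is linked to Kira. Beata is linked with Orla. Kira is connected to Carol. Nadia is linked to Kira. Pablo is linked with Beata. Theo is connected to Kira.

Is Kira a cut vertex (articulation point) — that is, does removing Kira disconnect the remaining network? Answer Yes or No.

Yes

Removing Kira leaves {Halim} with no path to {Beata, Orla, and Pablo}, so the network splits into 9 components. Kira is a cut vertex.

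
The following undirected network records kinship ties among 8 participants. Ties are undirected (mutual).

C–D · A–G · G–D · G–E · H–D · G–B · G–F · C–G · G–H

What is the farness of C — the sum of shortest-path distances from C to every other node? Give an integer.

12

Distances from C: A:2, B:2, D:1, E:2, F:2, G:1, H:2.
Sum = 2 + 2 + 1 + 2 + 2 + 1 + 2 = 12.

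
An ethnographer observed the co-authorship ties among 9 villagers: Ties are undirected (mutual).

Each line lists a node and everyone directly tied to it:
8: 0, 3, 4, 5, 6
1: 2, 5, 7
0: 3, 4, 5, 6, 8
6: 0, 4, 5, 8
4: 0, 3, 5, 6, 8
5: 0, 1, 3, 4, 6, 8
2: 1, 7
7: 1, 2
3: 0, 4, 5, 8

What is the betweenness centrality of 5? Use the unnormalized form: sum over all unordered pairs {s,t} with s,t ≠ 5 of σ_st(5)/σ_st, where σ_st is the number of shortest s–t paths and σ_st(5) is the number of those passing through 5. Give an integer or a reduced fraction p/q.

61/4

Pairs whose geodesics pass through 5 — 2–3: 1; 2–0: 1; 2–6: 1; 2–8: 1; 2–4: 1; 1–3: 1; 1–0: 1; 1–6: 1; 1–8: 1; 1–4: 1; 7–3: 1; 7–0: 1; 7–6: 1; 7–8: 1 … (+2 more pairs).
All other pairs contribute 0.
Summing the contributions gives betweenness(5) = 61/4.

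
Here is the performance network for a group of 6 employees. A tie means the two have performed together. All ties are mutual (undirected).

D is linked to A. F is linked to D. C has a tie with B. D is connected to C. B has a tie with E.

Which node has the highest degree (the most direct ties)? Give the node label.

Degrees — A:1, B:2, C:2, D:3, E:1, F:1.
The maximum is 3, attained only by D.

D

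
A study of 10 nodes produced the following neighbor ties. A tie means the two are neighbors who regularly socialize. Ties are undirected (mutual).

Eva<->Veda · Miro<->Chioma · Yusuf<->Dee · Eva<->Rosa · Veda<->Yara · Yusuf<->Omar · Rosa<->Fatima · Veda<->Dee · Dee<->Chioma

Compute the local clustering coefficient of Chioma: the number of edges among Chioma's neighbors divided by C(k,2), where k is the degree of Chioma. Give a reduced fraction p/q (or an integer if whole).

0

Chioma's neighbors: Dee and Miro (k = 2).
Possible neighbor pairs: C(2,2) = 1. Edges among them: none → e = 0.
Clustering(Chioma) = 0/1.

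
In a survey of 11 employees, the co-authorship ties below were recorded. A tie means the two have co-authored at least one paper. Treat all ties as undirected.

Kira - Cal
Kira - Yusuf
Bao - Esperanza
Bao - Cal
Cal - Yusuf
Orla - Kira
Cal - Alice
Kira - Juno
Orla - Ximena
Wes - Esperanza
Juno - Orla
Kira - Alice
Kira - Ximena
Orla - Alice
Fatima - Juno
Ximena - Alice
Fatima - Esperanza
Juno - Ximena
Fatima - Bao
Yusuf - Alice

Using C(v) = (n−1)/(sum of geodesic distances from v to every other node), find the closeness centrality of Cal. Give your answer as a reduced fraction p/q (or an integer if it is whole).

10/17

Distances from Cal: Alice:1, Bao:1, Esperanza:2, Fatima:2, Juno:2, Kira:1, Orla:2, Wes:3, Ximena:2, Yusuf:1. Sum = 17.
n = 11, so closeness = 10/17.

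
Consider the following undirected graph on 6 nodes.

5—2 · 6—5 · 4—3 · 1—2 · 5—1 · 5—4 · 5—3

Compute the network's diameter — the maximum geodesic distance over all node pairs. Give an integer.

2

Eccentricity of each node (its greatest distance to any other): 1:2, 2:2, 3:2, 4:2, 5:1, 6:2.
The maximum eccentricity is 2, realized for instance by the pair 6–3 via 6 – 5 – 3. So the diameter is 2.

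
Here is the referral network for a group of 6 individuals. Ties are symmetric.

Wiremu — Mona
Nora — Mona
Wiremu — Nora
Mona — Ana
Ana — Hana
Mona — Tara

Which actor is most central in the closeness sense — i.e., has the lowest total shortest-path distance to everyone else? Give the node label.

Mona

Farness (sum of distances to all others) for each node — Ana:8, Hana:12, Mona:6, Nora:9, Tara:10, Wiremu:9.
The smallest farness is 6, for Mona, so Mona has the highest closeness.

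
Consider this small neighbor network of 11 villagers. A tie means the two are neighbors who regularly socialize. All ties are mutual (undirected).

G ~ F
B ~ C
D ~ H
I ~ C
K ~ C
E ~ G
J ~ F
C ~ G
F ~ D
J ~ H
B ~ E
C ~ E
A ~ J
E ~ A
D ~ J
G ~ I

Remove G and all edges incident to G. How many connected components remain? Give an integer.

G's neighbors (C, E, F, and I) remain reachable from one another through other ties, so the rest of the network stays in one piece.

1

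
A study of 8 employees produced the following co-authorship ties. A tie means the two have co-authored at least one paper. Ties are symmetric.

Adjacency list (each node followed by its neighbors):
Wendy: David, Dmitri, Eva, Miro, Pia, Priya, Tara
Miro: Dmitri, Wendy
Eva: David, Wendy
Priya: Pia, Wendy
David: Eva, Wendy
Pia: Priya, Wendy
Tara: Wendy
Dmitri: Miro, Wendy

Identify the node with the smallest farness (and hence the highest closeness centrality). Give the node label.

Farness (sum of distances to all others) for each node — David:12, Dmitri:12, Eva:12, Miro:12, Pia:12, Priya:12, Tara:13, Wendy:7.
The smallest farness is 7, for Wendy, so Wendy has the highest closeness.

Wendy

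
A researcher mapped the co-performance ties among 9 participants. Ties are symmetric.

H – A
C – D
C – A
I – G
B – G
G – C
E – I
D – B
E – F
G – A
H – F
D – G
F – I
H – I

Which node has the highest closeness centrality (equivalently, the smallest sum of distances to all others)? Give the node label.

Farness (sum of distances to all others) for each node — A:14, B:17, C:15, D:16, E:18, F:16, G:11, H:15, I:12.
The smallest farness is 11, for G, so G has the highest closeness.

G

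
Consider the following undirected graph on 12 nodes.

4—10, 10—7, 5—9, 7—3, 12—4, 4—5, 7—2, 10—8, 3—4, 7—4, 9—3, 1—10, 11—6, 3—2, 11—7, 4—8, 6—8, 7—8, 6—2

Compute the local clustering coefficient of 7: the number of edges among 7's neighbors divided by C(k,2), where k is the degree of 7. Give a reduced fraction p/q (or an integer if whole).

7's neighbors: 2, 3, 4, 8, 10, and 11 (k = 6).
Possible neighbor pairs: C(6,2) = 15. Edges among them: 2–3, 3–4, 4–8, 4–10, 8–10 → e = 5.
Clustering(7) = 5/15 = 1/3.

1/3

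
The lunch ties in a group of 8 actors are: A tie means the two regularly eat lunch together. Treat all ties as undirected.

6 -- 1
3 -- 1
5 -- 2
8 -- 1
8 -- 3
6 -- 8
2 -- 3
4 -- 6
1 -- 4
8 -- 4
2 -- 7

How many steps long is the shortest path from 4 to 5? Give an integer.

4

One shortest route is 4 – 8 – 3 – 2 – 5, which uses 4 edges, and at distance 3 from 4 we only reach {2}, which does not include 5. So d(4,5) = 4.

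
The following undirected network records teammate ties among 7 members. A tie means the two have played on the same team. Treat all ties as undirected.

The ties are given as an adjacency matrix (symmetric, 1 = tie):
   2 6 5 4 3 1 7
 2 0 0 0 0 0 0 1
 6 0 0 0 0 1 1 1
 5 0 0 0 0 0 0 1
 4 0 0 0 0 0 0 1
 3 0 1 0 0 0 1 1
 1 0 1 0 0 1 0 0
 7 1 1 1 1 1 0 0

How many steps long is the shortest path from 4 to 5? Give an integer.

One shortest route is 4 – 7 – 5, which uses 2 edges, and 4 and 5 are not directly tied, so nothing shorter exists. So d(4,5) = 2.

2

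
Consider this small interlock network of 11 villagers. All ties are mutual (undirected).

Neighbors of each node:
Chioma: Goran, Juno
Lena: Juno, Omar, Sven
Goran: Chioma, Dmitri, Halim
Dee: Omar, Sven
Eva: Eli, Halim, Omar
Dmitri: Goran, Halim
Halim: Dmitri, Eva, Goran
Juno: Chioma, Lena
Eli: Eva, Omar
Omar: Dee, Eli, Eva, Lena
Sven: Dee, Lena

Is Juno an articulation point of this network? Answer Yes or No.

Even without Juno, every remaining node can still reach every other (the residual graph is connected), so Juno is not a cut vertex.

No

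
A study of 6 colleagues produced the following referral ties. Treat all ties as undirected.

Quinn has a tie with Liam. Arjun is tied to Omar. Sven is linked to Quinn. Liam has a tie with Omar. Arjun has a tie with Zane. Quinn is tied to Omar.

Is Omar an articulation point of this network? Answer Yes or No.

Yes

Removing Omar leaves {Liam, Quinn, and Sven} with no path to {Arjun and Zane}, so the network splits into 2 components. Omar is a cut vertex.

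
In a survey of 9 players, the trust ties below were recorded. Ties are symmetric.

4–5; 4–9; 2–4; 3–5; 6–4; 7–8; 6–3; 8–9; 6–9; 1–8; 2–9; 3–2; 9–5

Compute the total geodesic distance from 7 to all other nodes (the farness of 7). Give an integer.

21

Distances from 7: 1:2, 2:3, 3:4, 4:3, 5:3, 6:3, 8:1, 9:2.
Sum = 2 + 3 + 4 + 3 + 3 + 3 + 1 + 2 = 21.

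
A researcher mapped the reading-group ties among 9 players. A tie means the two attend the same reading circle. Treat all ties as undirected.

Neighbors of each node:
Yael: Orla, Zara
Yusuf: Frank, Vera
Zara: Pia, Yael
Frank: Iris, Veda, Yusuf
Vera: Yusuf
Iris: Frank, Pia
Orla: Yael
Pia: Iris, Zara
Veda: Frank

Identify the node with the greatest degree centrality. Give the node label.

Degrees — Frank:3, Iris:2, Orla:1, Pia:2, Veda:1, Vera:1, Yael:2, Yusuf:2, Zara:2.
The maximum is 3, attained only by Frank.

Frank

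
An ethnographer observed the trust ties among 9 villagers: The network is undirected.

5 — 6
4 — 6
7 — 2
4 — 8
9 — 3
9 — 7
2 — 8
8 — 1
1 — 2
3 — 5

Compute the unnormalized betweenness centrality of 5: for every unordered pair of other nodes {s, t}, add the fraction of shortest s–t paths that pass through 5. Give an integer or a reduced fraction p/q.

Pairs whose geodesics pass through 5 — 6–7: 1/2; 6–9: 1; 6–3: 1; 4–9: 1/2; 4–3: 1; 8–3: 1/2.
All other pairs contribute 0.
Summing the contributions gives betweenness(5) = 9/2.

9/2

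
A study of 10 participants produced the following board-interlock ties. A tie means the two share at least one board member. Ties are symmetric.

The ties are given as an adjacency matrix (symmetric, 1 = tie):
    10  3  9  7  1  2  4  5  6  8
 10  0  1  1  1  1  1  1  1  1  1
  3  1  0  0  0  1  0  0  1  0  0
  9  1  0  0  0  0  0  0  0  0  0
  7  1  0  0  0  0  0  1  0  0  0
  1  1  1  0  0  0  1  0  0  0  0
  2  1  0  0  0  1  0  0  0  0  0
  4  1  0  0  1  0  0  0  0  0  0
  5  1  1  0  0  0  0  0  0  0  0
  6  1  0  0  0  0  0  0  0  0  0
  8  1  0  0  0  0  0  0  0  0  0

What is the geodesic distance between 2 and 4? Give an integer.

2

One shortest route is 2 – 10 – 4, which uses 2 edges, and 2 and 4 are not directly tied, so nothing shorter exists. So d(2,4) = 2.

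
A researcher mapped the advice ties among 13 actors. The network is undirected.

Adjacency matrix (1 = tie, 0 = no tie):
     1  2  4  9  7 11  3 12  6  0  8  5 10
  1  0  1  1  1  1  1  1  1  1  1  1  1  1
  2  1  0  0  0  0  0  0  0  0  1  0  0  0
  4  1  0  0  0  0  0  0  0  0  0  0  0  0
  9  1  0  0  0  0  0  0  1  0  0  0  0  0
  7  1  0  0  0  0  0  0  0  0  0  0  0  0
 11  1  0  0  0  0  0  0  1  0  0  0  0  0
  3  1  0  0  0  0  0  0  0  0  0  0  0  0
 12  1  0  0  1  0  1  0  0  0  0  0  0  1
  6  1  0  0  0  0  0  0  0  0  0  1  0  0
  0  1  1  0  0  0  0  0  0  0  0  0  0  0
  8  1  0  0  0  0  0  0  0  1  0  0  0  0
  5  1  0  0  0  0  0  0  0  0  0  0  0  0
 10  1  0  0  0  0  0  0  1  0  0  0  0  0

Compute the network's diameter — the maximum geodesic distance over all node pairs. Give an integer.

Eccentricity of each node (its greatest distance to any other): 0:2, 1:1, 2:2, 3:2, 4:2, 5:2, 6:2, 7:2, 8:2, 9:2, 10:2, 11:2, 12:2.
The maximum eccentricity is 2, realized for instance by the pair 2–4 via 2 – 1 – 4. So the diameter is 2.

2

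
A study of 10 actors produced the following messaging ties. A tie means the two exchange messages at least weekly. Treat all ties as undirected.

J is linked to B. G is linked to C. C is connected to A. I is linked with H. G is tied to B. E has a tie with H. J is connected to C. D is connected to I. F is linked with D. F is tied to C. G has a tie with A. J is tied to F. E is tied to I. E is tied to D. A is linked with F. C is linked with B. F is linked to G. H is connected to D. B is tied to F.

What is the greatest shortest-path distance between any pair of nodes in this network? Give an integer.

Eccentricity of each node (its greatest distance to any other): A:3, B:3, C:3, D:2, E:3, F:2, G:3, H:3, I:3, J:3.
The maximum eccentricity is 3, realized for instance by the pair J–I via J – F – D – I. So the diameter is 3.

3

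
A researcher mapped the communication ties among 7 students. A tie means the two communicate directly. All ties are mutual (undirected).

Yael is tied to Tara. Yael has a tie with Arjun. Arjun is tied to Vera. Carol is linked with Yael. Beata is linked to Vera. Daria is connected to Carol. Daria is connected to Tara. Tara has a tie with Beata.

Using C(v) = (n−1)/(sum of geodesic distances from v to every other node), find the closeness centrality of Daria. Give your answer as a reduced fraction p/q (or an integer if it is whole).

Distances from Daria: Arjun:3, Beata:2, Carol:1, Tara:1, Vera:3, Yael:2. Sum = 12.
n = 7, so closeness = 6/12 = 1/2.

1/2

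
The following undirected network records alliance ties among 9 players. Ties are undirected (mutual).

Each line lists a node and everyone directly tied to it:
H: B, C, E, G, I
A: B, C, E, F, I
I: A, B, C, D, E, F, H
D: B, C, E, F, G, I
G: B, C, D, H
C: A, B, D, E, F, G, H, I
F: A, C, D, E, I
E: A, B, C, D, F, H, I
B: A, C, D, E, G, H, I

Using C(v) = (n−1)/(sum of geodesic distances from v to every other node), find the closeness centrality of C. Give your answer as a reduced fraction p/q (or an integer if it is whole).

Distances from C: A:1, B:1, D:1, E:1, F:1, G:1, H:1, I:1. Sum = 8.
n = 9, so closeness = 8/8 = 1.

1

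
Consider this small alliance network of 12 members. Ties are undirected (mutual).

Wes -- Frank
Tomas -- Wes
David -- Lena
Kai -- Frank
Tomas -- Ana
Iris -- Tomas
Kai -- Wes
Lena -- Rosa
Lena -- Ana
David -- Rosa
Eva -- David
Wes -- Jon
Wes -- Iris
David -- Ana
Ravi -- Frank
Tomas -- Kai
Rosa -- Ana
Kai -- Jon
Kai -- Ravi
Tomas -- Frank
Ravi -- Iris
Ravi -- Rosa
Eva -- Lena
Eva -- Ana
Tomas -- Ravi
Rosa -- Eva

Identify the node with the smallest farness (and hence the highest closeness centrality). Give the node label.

Farness (sum of distances to all others) for each node — Ana:18, David:24, Eva:24, Frank:21, Iris:22, Jon:28, Kai:20, Lena:24, Ravi:17, Rosa:19, Tomas:16, Wes:21.
The smallest farness is 16, for Tomas, so Tomas has the highest closeness.

Tomas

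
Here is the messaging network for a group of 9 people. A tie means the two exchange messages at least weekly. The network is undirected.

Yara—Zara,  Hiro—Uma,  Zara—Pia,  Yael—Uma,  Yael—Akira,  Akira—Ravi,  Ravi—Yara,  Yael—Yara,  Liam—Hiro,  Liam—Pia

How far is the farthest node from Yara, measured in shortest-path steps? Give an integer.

Distances from Yara: Akira:2, Hiro:3, Liam:3, Pia:2, Ravi:1, Uma:2, Yael:1, Zara:1.
The largest is 3 (to Hiro and Liam), so the eccentricity of Yara is 3.

3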